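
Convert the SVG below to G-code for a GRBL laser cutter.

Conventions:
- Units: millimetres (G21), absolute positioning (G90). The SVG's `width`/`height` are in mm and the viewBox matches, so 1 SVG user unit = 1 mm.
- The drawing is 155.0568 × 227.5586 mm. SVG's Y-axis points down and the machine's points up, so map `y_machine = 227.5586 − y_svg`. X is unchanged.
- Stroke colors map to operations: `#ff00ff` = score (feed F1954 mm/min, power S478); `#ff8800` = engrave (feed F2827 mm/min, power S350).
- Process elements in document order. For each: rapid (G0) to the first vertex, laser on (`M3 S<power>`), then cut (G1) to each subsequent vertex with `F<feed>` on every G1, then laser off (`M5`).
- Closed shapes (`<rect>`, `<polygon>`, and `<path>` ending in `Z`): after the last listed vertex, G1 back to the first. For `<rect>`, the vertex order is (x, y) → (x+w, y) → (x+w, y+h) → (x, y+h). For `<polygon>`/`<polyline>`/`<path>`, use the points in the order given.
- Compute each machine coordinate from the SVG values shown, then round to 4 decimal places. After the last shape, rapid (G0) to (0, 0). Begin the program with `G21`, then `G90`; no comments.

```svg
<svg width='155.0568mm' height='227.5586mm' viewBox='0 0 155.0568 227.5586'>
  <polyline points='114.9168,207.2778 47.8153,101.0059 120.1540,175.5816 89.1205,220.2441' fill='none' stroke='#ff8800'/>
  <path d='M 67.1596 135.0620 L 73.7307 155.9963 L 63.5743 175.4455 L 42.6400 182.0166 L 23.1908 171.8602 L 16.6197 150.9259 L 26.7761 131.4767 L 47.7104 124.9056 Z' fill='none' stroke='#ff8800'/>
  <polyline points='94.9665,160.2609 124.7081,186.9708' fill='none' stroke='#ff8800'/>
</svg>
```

G21
G90
G0 X114.9168 Y20.2808
M3 S350
G1 X47.8153 Y126.5527 F2827
G1 X120.1540 Y51.9770 F2827
G1 X89.1205 Y7.3145 F2827
M5
G0 X67.1596 Y92.4966
M3 S350
G1 X73.7307 Y71.5623 F2827
G1 X63.5743 Y52.1131 F2827
G1 X42.6400 Y45.5420 F2827
G1 X23.1908 Y55.6984 F2827
G1 X16.6197 Y76.6327 F2827
G1 X26.7761 Y96.0819 F2827
G1 X47.7104 Y102.6530 F2827
G1 X67.1596 Y92.4966 F2827
M5
G0 X94.9665 Y67.2977
M3 S350
G1 X124.7081 Y40.5878 F2827
M5
G0 X0.0000 Y0.0000

viewBox `0 0 155.0568 227.5586` with mm width/height → 1 unit = 1 mm. Flip: y_m = 227.5586 − y_svg.

**Shape 1** — `<polyline>` open polyline, stroke `#ff8800` → engrave (S350, F2827). Machine vertices: (114.9168,20.2808) → (47.8153,126.5527) → (120.1540,51.9770) → (89.1205,7.3145). Open path.

**Shape 2** — `<path>` regular polygon, stroke `#ff8800` → engrave (S350, F2827). Machine vertices: (67.1596,92.4966) → (73.7307,71.5623) → (63.5743,52.1131) → (42.6400,45.5420) → (23.1908,55.6984) → (16.6197,76.6327) → (26.7761,96.0819) → (47.7104,102.6530) → (67.1596,92.4966). Closed: final G1 returns to the first vertex.

**Shape 3** — `<polyline>` line segment, stroke `#ff8800` → engrave (S350, F2827). Machine vertices: (94.9665,67.2977) → (124.7081,40.5878). Open path.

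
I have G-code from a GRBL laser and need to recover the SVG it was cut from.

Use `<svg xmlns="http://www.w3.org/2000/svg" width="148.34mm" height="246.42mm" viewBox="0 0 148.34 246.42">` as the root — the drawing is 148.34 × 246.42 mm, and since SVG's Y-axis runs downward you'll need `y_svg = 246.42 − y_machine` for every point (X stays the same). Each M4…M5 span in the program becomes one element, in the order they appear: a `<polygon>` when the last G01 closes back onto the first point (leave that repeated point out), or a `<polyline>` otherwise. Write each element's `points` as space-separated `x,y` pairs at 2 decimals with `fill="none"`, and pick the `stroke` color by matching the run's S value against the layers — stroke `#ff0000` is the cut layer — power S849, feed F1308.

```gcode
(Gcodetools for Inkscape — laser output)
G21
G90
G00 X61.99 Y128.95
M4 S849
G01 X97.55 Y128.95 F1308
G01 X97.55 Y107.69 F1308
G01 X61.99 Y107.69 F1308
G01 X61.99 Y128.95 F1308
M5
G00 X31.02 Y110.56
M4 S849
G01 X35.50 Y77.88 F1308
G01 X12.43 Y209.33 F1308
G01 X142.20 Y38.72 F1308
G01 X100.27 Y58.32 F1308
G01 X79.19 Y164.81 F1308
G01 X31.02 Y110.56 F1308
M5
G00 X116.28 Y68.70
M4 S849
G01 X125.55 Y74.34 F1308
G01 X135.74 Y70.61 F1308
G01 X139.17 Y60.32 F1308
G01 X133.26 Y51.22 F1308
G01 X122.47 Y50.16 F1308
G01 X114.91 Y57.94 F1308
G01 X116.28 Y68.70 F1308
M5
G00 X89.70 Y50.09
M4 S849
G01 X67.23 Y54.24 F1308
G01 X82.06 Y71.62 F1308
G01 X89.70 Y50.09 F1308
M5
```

<svg xmlns="http://www.w3.org/2000/svg" width="148.34mm" height="246.42mm" viewBox="0 0 148.34 246.42">
  <polygon points="61.99,117.47 97.55,117.47 97.55,138.73 61.99,138.73" fill="none" stroke="#ff0000"/>
  <polygon points="31.02,135.86 35.50,168.54 12.43,37.09 142.20,207.70 100.27,188.10 79.19,81.61" fill="none" stroke="#ff0000"/>
  <polygon points="116.28,177.72 125.55,172.08 135.74,175.81 139.17,186.10 133.26,195.20 122.47,196.26 114.91,188.48" fill="none" stroke="#ff0000"/>
  <polygon points="89.70,196.33 67.23,192.18 82.06,174.80" fill="none" stroke="#ff0000"/>
</svg>

Each laser-on run becomes one SVG element. Flip Y back into SVG space with y_svg = 246.42 − y_machine. Every run uses S849, so all elements get stroke `#ff0000` (cut).

Run 1: The run returns to its start, so emit a `<polygon>` with points (Y-flipped): 61.99,117.47 97.55,117.47 97.55,138.73 61.99,138.73.

Run 2: The run returns to its start, so emit a `<polygon>` with points (Y-flipped): 31.02,135.86 35.50,168.54 12.43,37.09 142.20,207.70 100.27,188.10 79.19,81.61.

Run 3: The run returns to its start, so emit a `<polygon>` with points (Y-flipped): 116.28,177.72 125.55,172.08 135.74,175.81 139.17,186.10 133.26,195.20 122.47,196.26 114.91,188.48.

Run 4: The run returns to its start, so emit a `<polygon>` with points (Y-flipped): 89.70,196.33 67.23,192.18 82.06,174.80.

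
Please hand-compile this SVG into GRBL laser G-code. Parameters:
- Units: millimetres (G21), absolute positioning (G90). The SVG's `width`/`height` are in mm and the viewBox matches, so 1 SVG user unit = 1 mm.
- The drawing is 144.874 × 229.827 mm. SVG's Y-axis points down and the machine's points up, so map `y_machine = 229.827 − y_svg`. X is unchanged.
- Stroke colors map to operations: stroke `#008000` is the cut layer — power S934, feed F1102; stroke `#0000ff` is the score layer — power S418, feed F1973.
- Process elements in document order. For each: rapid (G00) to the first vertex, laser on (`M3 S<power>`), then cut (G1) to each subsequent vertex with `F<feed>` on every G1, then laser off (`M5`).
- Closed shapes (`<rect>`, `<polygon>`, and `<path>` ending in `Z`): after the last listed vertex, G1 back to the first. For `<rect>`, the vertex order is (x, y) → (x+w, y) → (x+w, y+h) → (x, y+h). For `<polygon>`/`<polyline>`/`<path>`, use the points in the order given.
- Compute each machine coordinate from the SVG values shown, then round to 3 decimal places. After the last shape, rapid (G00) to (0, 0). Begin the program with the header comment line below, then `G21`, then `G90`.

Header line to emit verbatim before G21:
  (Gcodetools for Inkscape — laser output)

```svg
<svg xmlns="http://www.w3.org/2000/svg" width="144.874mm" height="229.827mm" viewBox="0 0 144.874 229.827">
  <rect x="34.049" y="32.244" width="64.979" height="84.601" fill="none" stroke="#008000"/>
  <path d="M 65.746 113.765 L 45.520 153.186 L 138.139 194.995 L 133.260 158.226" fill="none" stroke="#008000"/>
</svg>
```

1 u = 1 mm; y_m = 229.827 − y.

[1] `<rect>` rectangle, #008000→cut S934 F1102: (34.049,197.583) → (99.028,197.583) → (99.028,112.982) → (34.049,112.982) → (34.049,197.583) (closed)

[2] `<path>` open polyline, #008000→cut S934 F1102: (65.746,116.062) → (45.520,76.641) → (138.139,34.832) → (133.260,71.601)

(Gcodetools for Inkscape — laser output)
G21
G90
G00 X34.049 Y197.583
M3 S934
G1 X99.028 Y197.583 F1102
G1 X99.028 Y112.982 F1102
G1 X34.049 Y112.982 F1102
G1 X34.049 Y197.583 F1102
M5
G00 X65.746 Y116.062
M3 S934
G1 X45.520 Y76.641 F1102
G1 X138.139 Y34.832 F1102
G1 X133.260 Y71.601 F1102
M5
G00 X0.000 Y0.000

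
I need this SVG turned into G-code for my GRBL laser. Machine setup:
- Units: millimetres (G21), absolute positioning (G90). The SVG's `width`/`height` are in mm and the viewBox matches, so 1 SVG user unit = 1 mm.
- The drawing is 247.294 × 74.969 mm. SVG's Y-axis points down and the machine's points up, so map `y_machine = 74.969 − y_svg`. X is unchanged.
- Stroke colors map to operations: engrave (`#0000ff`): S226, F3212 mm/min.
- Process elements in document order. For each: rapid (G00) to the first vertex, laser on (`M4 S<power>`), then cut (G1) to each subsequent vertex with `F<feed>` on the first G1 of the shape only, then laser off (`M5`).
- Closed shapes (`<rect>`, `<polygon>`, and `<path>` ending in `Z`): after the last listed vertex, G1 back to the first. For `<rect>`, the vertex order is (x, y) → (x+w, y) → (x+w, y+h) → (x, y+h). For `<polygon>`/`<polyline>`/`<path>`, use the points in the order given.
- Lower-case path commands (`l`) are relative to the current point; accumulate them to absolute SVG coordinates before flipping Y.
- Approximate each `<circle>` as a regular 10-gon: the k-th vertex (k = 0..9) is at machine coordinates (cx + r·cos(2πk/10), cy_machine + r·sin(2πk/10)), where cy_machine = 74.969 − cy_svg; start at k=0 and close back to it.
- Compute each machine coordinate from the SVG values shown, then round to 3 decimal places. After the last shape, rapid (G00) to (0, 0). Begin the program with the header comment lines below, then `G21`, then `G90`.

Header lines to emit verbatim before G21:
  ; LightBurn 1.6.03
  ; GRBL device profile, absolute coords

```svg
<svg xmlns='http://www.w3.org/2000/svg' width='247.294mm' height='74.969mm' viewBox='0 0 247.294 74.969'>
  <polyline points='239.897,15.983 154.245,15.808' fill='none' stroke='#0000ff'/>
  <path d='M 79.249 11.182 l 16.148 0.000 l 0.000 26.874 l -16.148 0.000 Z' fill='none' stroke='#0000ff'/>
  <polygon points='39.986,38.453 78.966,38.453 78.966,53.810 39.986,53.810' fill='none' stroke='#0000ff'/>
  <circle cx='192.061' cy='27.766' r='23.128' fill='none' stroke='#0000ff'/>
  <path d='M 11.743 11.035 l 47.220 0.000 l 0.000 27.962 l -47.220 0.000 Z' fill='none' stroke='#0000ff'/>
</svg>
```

; LightBurn 1.6.03
; GRBL device profile, absolute coords
G21
G90
G00 X239.897 Y58.986
M4 S226
G1 X154.245 Y59.161 F3212
M5
G00 X79.249 Y63.787
M4 S226
G1 X95.397 Y63.787 F3212
G1 X95.397 Y36.913
G1 X79.249 Y36.913
G1 X79.249 Y63.787
M5
G00 X39.986 Y36.516
M4 S226
G1 X78.966 Y36.516 F3212
G1 X78.966 Y21.159
G1 X39.986 Y21.159
G1 X39.986 Y36.516
M5
G00 X215.189 Y47.203
M4 S226
G1 X210.772 Y60.797 F3212
G1 X199.208 Y69.199
G1 X184.914 Y69.199
G1 X173.350 Y60.797
G1 X168.933 Y47.203
G1 X173.350 Y33.609
G1 X184.914 Y25.207
G1 X199.208 Y25.207
G1 X210.772 Y33.609
G1 X215.189 Y47.203
M5
G00 X11.743 Y63.934
M4 S226
G1 X58.963 Y63.934 F3212
G1 X58.963 Y35.972
G1 X11.743 Y35.972
G1 X11.743 Y63.934
M5
G00 X0.000 Y0.000

viewBox `0 0 247.294 74.969` with mm width/height → 1 unit = 1 mm. Flip: y_m = 74.969 − y_svg.

**Shape 1** — `<polyline>` line segment, stroke `#0000ff` → engrave (S226, F3212). Machine vertices: (239.897,58.986) → (154.245,59.161). Open path.

**Shape 2** — `<path>` rectangle, stroke `#0000ff` → engrave (S226, F3212). Machine vertices: (79.249,63.787) → (95.397,63.787) → (95.397,36.913) → (79.249,36.913) → (79.249,63.787). Closed: final G1 returns to the first vertex.

**Shape 3** — `<polygon>` rectangle, stroke `#0000ff` → engrave (S226, F3212). Machine vertices: (39.986,36.516) → (78.966,36.516) → (78.966,21.159) → (39.986,21.159) → (39.986,36.516). Closed: final G1 returns to the first vertex.

**Shape 4** — `<circle>` circle, stroke `#0000ff` → engrave (S226, F3212). Machine vertices: (215.189,47.203) → (210.772,60.797) → (199.208,69.199) → (184.914,69.199) → (173.350,60.797) → (168.933,47.203) → (173.350,33.609) → (184.914,25.207) → (199.208,25.207) → (210.772,33.609) → (215.189,47.203). Closed: final G1 returns to the first vertex.

**Shape 5** — `<path>` rectangle, stroke `#0000ff` → engrave (S226, F3212). Machine vertices: (11.743,63.934) → (58.963,63.934) → (58.963,35.972) → (11.743,35.972) → (11.743,63.934). Closed: final G1 returns to the first vertex.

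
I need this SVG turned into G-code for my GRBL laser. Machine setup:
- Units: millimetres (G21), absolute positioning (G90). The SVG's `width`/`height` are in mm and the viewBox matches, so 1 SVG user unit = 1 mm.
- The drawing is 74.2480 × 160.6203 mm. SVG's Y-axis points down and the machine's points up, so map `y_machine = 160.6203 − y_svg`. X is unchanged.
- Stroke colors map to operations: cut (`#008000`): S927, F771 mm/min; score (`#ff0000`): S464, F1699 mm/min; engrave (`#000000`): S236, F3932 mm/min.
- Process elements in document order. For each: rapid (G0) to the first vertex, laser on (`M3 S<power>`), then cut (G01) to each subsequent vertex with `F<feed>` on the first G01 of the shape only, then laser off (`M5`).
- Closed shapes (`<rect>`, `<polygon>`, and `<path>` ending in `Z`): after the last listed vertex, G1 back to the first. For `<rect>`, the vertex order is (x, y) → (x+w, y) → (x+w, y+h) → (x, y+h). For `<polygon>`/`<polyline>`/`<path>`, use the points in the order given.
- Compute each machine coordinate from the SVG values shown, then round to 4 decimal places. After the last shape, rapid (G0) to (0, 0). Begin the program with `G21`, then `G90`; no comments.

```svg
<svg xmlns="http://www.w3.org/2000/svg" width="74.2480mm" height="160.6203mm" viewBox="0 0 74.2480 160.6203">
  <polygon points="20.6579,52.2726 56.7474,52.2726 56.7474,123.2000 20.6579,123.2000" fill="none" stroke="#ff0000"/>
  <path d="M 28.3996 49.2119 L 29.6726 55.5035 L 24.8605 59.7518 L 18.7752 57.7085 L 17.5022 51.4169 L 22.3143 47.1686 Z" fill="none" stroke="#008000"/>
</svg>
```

viewBox `0 0 74.2480 160.6203` with mm width/height → 1 unit = 1 mm. Flip: y_m = 160.6203 − y_svg.

**Shape 1** — `<polygon>` rectangle, stroke `#ff0000` → score (S464, F1699). Machine vertices: (20.6579,108.3477) → (56.7474,108.3477) → (56.7474,37.4203) → (20.6579,37.4203) → (20.6579,108.3477). Closed: final G1 returns to the first vertex.

**Shape 2** — `<path>` regular polygon, stroke `#008000` → cut (S927, F771). Machine vertices: (28.3996,111.4084) → (29.6726,105.1168) → (24.8605,100.8685) → (18.7752,102.9118) → (17.5022,109.2034) → (22.3143,113.4517) → (28.3996,111.4084). Closed: final G1 returns to the first vertex.

G21
G90
G0 X20.6579 Y108.3477
M3 S464
G01 X56.7474 Y108.3477 F1699
G01 X56.7474 Y37.4203
G01 X20.6579 Y37.4203
G01 X20.6579 Y108.3477
M5
G0 X28.3996 Y111.4084
M3 S927
G01 X29.6726 Y105.1168 F771
G01 X24.8605 Y100.8685
G01 X18.7752 Y102.9118
G01 X17.5022 Y109.2034
G01 X22.3143 Y113.4517
G01 X28.3996 Y111.4084
M5
G0 X0.0000 Y0.0000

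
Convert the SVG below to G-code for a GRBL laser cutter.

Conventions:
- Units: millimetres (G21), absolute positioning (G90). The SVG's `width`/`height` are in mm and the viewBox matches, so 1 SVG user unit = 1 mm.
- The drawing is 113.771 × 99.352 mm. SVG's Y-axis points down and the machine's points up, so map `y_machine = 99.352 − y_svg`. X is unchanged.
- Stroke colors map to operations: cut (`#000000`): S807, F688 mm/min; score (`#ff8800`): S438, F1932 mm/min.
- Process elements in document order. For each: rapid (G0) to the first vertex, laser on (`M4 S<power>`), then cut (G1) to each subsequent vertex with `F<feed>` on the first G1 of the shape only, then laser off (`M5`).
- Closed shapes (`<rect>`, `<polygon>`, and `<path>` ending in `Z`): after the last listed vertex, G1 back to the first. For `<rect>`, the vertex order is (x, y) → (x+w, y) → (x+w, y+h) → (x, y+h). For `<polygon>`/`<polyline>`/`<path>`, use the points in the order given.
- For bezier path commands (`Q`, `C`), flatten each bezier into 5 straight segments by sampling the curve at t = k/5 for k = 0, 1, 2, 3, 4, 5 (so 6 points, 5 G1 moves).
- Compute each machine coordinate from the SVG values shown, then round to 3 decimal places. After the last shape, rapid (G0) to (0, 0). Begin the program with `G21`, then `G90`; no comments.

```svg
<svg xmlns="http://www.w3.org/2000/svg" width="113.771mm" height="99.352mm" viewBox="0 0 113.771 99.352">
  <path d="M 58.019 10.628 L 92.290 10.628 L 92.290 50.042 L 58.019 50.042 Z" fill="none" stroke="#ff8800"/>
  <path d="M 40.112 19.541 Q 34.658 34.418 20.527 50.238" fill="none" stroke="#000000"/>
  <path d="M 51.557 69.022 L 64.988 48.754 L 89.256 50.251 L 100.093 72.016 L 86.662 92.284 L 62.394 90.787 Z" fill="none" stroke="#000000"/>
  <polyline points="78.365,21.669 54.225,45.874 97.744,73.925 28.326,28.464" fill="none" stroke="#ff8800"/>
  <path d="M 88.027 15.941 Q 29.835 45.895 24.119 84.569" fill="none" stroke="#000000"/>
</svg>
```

G21
G90
G0 X58.019 Y88.724
M4 S438
G1 X92.290 Y88.724 F1932
G1 X92.290 Y49.310
G1 X58.019 Y49.310
G1 X58.019 Y88.724
M5
G0 X40.112 Y79.811
M4 S807
G1 X37.583 Y73.822 F688
G1 X34.360 Y67.759
G1 X30.443 Y61.619
G1 X25.832 Y55.404
G1 X20.527 Y49.114
M5
G0 X51.557 Y30.330
M4 S807
G1 X64.988 Y50.598 F688
G1 X89.256 Y49.101
G1 X100.093 Y27.336
G1 X86.662 Y7.068
G1 X62.394 Y8.565
G1 X51.557 Y30.330
M5
G0 X78.365 Y77.683
M4 S438
G1 X54.225 Y53.478 F1932
G1 X97.744 Y25.427
G1 X28.326 Y70.888
M5
G0 X88.027 Y83.411
M4 S807
G1 X66.849 Y71.081 F688
G1 X49.870 Y58.053
G1 X37.088 Y44.327
G1 X28.504 Y29.904
G1 X24.119 Y14.783
M5
G0 X0.000 Y0.000

1 u = 1 mm; y_m = 99.352 − y.

[1] `<path>` rectangle, #ff8800→score S438 F1932: (58.019,88.724) → (92.290,88.724) → (92.290,49.310) → (58.019,49.310) → (58.019,88.724) (closed)

[2] `<path>` quadratic bezier, #000000→cut S807 F688: (40.112,79.811) → (37.583,73.822) → (34.360,67.759) → (30.443,61.619) → (25.832,55.404) → (20.527,49.114)

[3] `<path>` regular polygon, #000000→cut S807 F688: (51.557,30.330) → (64.988,50.598) → (89.256,49.101) → (100.093,27.336) → (86.662,7.068) → (62.394,8.565) → (51.557,30.330) (closed)

[4] `<polyline>` open polyline, #ff8800→score S438 F1932: (78.365,77.683) → (54.225,53.478) → (97.744,25.427) → (28.326,70.888)

[5] `<path>` quadratic bezier, #000000→cut S807 F688: (88.027,83.411) → (66.849,71.081) → (49.870,58.053) → (37.088,44.327) → (28.504,29.904) → (24.119,14.783)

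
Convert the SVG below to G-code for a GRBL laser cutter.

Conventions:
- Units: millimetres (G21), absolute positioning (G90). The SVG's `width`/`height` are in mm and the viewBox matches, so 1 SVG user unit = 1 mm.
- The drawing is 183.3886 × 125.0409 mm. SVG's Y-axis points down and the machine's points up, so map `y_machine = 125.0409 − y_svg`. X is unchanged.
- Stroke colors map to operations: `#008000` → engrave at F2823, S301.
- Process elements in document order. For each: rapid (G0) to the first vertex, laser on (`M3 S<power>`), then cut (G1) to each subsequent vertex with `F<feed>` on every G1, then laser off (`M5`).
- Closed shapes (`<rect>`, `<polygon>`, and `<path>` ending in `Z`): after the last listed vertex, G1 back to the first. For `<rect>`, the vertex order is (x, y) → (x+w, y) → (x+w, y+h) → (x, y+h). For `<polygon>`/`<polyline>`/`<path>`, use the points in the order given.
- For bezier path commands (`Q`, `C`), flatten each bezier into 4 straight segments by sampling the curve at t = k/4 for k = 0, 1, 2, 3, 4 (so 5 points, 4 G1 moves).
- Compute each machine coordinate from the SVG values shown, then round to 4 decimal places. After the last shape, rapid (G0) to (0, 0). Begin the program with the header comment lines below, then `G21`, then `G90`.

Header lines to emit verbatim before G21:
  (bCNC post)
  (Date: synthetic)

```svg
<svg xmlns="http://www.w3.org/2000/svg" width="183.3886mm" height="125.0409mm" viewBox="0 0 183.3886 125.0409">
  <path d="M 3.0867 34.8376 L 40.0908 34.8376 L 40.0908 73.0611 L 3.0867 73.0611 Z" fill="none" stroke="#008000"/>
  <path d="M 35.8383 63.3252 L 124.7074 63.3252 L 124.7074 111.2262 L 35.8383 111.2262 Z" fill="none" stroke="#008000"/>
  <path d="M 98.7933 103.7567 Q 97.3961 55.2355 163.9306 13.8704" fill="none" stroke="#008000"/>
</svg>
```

1 u = 1 mm; y_m = 125.0409 − y.

[1] `<path>` rectangle, #008000→engrave S301 F2823: (3.0867,90.2033) → (40.0908,90.2033) → (40.0908,51.9798) → (3.0867,51.9798) → (3.0867,90.2033) (closed)

[2] `<path>` rectangle, #008000→engrave S301 F2823: (35.8383,61.7157) → (124.7074,61.7157) → (124.7074,13.8147) → (35.8383,13.8147) → (35.8383,61.7157) (closed)

[3] `<path>` quadratic bezier, #008000→engrave S301 F2823: (98.7933,21.2842) → (102.3404,45.0975) → (114.3790,68.0164) → (134.9091,90.0407) → (163.9306,111.1705)

(bCNC post)
(Date: synthetic)
G21
G90
G0 X3.0867 Y90.2033
M3 S301
G1 X40.0908 Y90.2033 F2823
G1 X40.0908 Y51.9798 F2823
G1 X3.0867 Y51.9798 F2823
G1 X3.0867 Y90.2033 F2823
M5
G0 X35.8383 Y61.7157
M3 S301
G1 X124.7074 Y61.7157 F2823
G1 X124.7074 Y13.8147 F2823
G1 X35.8383 Y13.8147 F2823
G1 X35.8383 Y61.7157 F2823
M5
G0 X98.7933 Y21.2842
M3 S301
G1 X102.3404 Y45.0975 F2823
G1 X114.3790 Y68.0164 F2823
G1 X134.9091 Y90.0407 F2823
G1 X163.9306 Y111.1705 F2823
M5
G0 X0.0000 Y0.0000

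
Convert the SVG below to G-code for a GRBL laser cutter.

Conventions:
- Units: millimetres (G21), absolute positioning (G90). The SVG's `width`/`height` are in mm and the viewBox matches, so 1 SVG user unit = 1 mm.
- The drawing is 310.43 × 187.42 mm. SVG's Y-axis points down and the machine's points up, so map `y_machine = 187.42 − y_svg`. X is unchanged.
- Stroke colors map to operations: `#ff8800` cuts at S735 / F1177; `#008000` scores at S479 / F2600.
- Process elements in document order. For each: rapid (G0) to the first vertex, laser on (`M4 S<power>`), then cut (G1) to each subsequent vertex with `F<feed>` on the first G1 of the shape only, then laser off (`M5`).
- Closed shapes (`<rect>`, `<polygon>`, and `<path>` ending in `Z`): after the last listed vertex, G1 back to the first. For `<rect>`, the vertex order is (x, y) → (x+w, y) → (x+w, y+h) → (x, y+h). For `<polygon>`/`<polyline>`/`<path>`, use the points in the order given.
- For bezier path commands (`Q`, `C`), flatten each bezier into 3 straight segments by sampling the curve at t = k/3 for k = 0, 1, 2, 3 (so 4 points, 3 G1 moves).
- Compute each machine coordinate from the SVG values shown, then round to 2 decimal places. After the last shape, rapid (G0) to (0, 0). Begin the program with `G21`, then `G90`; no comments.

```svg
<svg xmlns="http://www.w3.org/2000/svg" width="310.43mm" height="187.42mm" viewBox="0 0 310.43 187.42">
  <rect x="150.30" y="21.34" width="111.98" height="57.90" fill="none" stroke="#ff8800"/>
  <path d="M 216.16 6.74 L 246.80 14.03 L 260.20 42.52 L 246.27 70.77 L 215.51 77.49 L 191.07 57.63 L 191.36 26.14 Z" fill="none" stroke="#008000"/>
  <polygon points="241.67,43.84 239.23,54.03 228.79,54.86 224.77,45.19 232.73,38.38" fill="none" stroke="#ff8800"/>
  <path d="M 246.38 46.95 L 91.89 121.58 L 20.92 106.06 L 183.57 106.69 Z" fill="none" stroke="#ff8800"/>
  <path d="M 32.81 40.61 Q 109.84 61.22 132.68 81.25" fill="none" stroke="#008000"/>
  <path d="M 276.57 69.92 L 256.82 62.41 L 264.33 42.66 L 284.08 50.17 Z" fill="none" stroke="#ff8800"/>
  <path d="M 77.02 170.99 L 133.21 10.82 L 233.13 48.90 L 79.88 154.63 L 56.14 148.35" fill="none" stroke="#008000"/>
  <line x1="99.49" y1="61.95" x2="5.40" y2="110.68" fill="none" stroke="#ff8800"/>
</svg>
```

G21
G90
G0 X150.30 Y166.08
M4 S735
G1 X262.28 Y166.08 F1177
G1 X262.28 Y108.18
G1 X150.30 Y108.18
G1 X150.30 Y166.08
M5
G0 X216.16 Y180.68
M4 S479
G1 X246.80 Y173.39 F2600
G1 X260.20 Y144.90
G1 X246.27 Y116.65
G1 X215.51 Y109.93
G1 X191.07 Y129.79
G1 X191.36 Y161.28
G1 X216.16 Y180.68
M5
G0 X241.67 Y143.58
M4 S735
G1 X239.23 Y133.39 F1177
G1 X228.79 Y132.56
G1 X224.77 Y142.23
G1 X232.73 Y149.04
G1 X241.67 Y143.58
M5
G0 X246.38 Y140.47
M4 S735
G1 X91.89 Y65.84 F1177
G1 X20.92 Y81.36
G1 X183.57 Y80.73
G1 X246.38 Y140.47
M5
G0 X32.81 Y146.81
M4 S479
G1 X78.14 Y133.13 F2600
G1 X111.43 Y119.59
G1 X132.68 Y106.17
M5
G0 X276.57 Y117.50
M4 S735
G1 X256.82 Y125.01 F1177
G1 X264.33 Y144.76
G1 X284.08 Y137.25
G1 X276.57 Y117.50
M5
G0 X77.02 Y16.43
M4 S479
G1 X133.21 Y176.60 F2600
G1 X233.13 Y138.52
G1 X79.88 Y32.79
G1 X56.14 Y39.07
M5
G0 X99.49 Y125.47
M4 S735
G1 X5.40 Y76.74 F1177
M5
G0 X0.00 Y0.00

Since the viewBox matches the mm dimensions, user units are millimetres directly. The only transform is the Y-flip y_m = 187.42 − y_svg.

Shape 1 is a rectangle drawn with `<rect>`. Its stroke #ff8800 means cut at S735, F1177. After flipping Y the toolpath is (150.30,166.08) → (262.28,166.08) → (262.28,108.18) → (150.30,108.18) → (150.30,166.08), returning to the start.

Shape 2 is a regular polygon drawn with `<path>`. Its stroke #008000 means score at S479, F2600. After flipping Y the toolpath is (216.16,180.68) → (246.80,173.39) → (260.20,144.90) → (246.27,116.65) → (215.51,109.93) → (191.07,129.79) → (191.36,161.28) → (216.16,180.68), returning to the start.

Shape 3 is a regular polygon drawn with `<polygon>`. Its stroke #ff8800 means cut at S735, F1177. After flipping Y the toolpath is (241.67,143.58) → (239.23,133.39) → (228.79,132.56) → (224.77,142.23) → (232.73,149.04) → (241.67,143.58), returning to the start.

Shape 4 is a closed polygon drawn with `<path>`. Its stroke #ff8800 means cut at S735, F1177. After flipping Y the toolpath is (246.38,140.47) → (91.89,65.84) → (20.92,81.36) → (183.57,80.73) → (246.38,140.47), returning to the start.

Shape 5 is a quadratic bezier drawn with `<path>`. Its stroke #008000 means score at S479, F2600. After flipping Y the toolpath is (32.81,146.81) → (78.14,133.13) → (111.43,119.59) → (132.68,106.17).

Shape 6 is a regular polygon drawn with `<path>`. Its stroke #ff8800 means cut at S735, F1177. After flipping Y the toolpath is (276.57,117.50) → (256.82,125.01) → (264.33,144.76) → (284.08,137.25) → (276.57,117.50), returning to the start.

Shape 7 is a open polyline drawn with `<path>`. Its stroke #008000 means score at S479, F2600. After flipping Y the toolpath is (77.02,16.43) → (133.21,176.60) → (233.13,138.52) → (79.88,32.79) → (56.14,39.07).

Shape 8 is a line segment drawn with `<line>`. Its stroke #ff8800 means cut at S735, F1177. After flipping Y the toolpath is (99.49,125.47) → (5.40,76.74).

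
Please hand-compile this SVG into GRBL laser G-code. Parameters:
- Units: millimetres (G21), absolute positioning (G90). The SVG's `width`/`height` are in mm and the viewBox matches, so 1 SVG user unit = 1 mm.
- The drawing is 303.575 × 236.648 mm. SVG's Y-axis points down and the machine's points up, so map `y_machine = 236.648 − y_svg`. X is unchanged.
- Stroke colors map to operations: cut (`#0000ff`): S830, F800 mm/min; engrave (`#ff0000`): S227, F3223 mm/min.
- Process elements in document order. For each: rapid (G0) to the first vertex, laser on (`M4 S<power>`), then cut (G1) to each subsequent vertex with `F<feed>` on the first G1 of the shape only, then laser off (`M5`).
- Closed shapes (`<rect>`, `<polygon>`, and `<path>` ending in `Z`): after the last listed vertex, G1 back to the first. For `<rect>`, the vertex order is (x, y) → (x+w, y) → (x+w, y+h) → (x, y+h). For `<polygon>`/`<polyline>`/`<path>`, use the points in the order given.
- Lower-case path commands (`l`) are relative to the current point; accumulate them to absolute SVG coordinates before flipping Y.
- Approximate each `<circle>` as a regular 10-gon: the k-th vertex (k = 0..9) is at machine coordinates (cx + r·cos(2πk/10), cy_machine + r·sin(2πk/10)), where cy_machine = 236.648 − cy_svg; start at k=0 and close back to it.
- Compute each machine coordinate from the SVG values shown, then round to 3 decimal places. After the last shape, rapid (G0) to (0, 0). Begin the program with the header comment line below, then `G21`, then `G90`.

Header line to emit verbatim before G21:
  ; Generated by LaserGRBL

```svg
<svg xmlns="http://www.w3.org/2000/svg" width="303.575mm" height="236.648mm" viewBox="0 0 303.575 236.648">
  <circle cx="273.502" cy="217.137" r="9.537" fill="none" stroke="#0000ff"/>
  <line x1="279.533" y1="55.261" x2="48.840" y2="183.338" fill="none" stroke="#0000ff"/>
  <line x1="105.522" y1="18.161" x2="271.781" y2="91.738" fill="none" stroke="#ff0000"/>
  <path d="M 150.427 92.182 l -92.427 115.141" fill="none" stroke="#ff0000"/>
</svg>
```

; Generated by LaserGRBL
G21
G90
G0 X283.039 Y19.511
M4 S830
G1 X281.218 Y25.117 F800
G1 X276.449 Y28.581
G1 X270.555 Y28.581
G1 X265.786 Y25.117
G1 X263.965 Y19.511
G1 X265.786 Y13.905
G1 X270.555 Y10.441
G1 X276.449 Y10.441
G1 X281.218 Y13.905
G1 X283.039 Y19.511
M5
G0 X279.533 Y181.387
M4 S830
G1 X48.840 Y53.310 F800
M5
G0 X105.522 Y218.487
M4 S227
G1 X271.781 Y144.910 F3223
M5
G0 X150.427 Y144.466
M4 S227
G1 X58.000 Y29.325 F3223
M5
G0 X0.000 Y0.000

viewBox `0 0 303.575 236.648` with mm width/height → 1 unit = 1 mm. Flip: y_m = 236.648 − y_svg.

**Shape 1** — `<circle>` circle, stroke `#0000ff` → cut (S830, F800). Machine vertices: (283.039,19.511) → (281.218,25.117) → (276.449,28.581) → (270.555,28.581) → (265.786,25.117) → (263.965,19.511) → (265.786,13.905) → (270.555,10.441) → (276.449,10.441) → (281.218,13.905) → (283.039,19.511). Closed: final G1 returns to the first vertex.

**Shape 2** — `<line>` line segment, stroke `#0000ff` → cut (S830, F800). Machine vertices: (279.533,181.387) → (48.840,53.310). Open path.

**Shape 3** — `<line>` line segment, stroke `#ff0000` → engrave (S227, F3223). Machine vertices: (105.522,218.487) → (271.781,144.910). Open path.

**Shape 4** — `<path>` line segment, stroke `#ff0000` → engrave (S227, F3223). Machine vertices: (150.427,144.466) → (58.000,29.325). Open path.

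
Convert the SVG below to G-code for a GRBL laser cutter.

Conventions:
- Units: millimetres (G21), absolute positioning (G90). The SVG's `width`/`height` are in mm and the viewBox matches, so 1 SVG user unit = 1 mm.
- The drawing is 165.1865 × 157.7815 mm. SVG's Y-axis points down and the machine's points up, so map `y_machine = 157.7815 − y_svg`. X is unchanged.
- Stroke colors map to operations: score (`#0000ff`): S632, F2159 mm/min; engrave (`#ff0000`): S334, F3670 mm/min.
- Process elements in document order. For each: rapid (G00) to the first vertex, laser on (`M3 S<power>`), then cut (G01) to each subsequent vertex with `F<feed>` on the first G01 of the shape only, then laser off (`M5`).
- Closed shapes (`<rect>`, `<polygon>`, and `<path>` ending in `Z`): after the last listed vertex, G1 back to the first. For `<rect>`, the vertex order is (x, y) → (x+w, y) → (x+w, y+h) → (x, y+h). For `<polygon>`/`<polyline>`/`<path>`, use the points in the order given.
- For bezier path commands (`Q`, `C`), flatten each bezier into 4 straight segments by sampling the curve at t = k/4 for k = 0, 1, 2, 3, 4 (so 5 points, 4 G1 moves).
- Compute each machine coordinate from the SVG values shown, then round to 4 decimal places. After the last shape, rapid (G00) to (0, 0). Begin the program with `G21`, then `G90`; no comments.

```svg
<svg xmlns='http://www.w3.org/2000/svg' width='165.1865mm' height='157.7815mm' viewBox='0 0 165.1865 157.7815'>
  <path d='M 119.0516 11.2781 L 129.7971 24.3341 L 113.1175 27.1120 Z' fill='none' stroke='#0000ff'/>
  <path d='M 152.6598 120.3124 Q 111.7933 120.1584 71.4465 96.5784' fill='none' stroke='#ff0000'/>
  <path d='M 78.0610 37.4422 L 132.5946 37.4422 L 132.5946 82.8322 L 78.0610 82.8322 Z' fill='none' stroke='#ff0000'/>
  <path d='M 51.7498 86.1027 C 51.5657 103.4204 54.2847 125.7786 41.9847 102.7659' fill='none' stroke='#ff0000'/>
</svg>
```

G21
G90
G00 X119.0516 Y146.5034
M3 S632
G01 X129.7971 Y133.4474 F2159
G01 X113.1175 Y130.6695
G01 X119.0516 Y146.5034
M5
G00 X152.6598 Y37.4691
M3 S334
G01 X132.2590 Y39.0102 F3670
G01 X111.9232 Y43.4796
G01 X91.6524 Y50.8772
G01 X71.4465 Y61.2031
M5
G00 X78.0610 Y120.3393
M3 S334
G01 X132.5946 Y120.3393 F3670
G01 X132.5946 Y74.9493
G01 X78.0610 Y74.9493
G01 X78.0610 Y120.3393
M5
G00 X51.7498 Y71.6788
M3 S334
G01 X51.8760 Y58.5331 F3670
G01 X51.4107 Y48.2233
G01 X48.6737 Y45.4754
G01 X41.9847 Y55.0156
M5
G00 X0.0000 Y0.0000

1 u = 1 mm; y_m = 157.7815 − y.

[1] `<path>` regular polygon, #0000ff→score S632 F2159: (119.0516,146.5034) → (129.7971,133.4474) → (113.1175,130.6695) → (119.0516,146.5034) (closed)

[2] `<path>` quadratic bezier, #ff0000→engrave S334 F3670: (152.6598,37.4691) → (132.2590,39.0102) → (111.9232,43.4796) → (91.6524,50.8772) → (71.4465,61.2031)

[3] `<path>` rectangle, #ff0000→engrave S334 F3670: (78.0610,120.3393) → (132.5946,120.3393) → (132.5946,74.9493) → (78.0610,74.9493) → (78.0610,120.3393) (closed)

[4] `<path>` cubic bezier, #ff0000→engrave S334 F3670: (51.7498,71.6788) → (51.8760,58.5331) → (51.4107,48.2233) → (48.6737,45.4754) → (41.9847,55.0156)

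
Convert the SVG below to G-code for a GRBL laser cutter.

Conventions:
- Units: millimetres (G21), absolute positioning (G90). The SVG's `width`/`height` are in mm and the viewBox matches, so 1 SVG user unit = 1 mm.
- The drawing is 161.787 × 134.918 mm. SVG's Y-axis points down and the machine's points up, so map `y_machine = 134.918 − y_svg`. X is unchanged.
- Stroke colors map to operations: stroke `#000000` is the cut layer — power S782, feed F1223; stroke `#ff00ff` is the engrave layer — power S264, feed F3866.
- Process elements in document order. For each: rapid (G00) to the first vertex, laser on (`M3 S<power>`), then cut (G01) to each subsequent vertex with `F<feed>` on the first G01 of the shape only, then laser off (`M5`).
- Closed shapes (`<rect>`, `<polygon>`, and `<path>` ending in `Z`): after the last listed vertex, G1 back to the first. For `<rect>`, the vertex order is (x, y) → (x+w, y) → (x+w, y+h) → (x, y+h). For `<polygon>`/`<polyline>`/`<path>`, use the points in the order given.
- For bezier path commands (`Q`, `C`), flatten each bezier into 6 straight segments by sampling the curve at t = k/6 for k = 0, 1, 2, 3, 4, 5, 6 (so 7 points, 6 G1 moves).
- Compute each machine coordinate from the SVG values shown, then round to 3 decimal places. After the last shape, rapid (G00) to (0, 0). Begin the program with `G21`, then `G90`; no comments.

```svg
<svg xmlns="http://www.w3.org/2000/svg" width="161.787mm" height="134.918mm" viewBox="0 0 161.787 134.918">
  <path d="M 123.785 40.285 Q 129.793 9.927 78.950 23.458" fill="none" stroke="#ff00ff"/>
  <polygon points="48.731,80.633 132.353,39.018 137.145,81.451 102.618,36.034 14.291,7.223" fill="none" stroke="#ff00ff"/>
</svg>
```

viewBox `0 0 161.787 134.918` with mm width/height → 1 unit = 1 mm. Flip: y_m = 134.918 − y_svg.

**Shape 1** — `<path>` quadratic bezier, stroke `#ff00ff` → engrave (S264, F3866). Control points (SVG): P0=(123.785,40.285), P1=(129.793,9.927), P2=(78.950,23.458); sampled at t=k/6. Machine vertices: (123.785,94.633) → (124.208,103.533) → (121.474,109.995) → (115.580,114.019) → (106.529,115.604) → (94.318,114.751) → (78.950,111.460). Open path.

**Shape 2** — `<polygon>` closed polygon, stroke `#ff00ff` → engrave (S264, F3866). Machine vertices: (48.731,54.285) → (132.353,95.900) → (137.145,53.467) → (102.618,98.884) → (14.291,127.695) → (48.731,54.285). Closed: final G1 returns to the first vertex.

G21
G90
G00 X123.785 Y94.633
M3 S264
G01 X124.208 Y103.533 F3866
G01 X121.474 Y109.995
G01 X115.580 Y114.019
G01 X106.529 Y115.604
G01 X94.318 Y114.751
G01 X78.950 Y111.460
M5
G00 X48.731 Y54.285
M3 S264
G01 X132.353 Y95.900 F3866
G01 X137.145 Y53.467
G01 X102.618 Y98.884
G01 X14.291 Y127.695
G01 X48.731 Y54.285
M5
G00 X0.000 Y0.000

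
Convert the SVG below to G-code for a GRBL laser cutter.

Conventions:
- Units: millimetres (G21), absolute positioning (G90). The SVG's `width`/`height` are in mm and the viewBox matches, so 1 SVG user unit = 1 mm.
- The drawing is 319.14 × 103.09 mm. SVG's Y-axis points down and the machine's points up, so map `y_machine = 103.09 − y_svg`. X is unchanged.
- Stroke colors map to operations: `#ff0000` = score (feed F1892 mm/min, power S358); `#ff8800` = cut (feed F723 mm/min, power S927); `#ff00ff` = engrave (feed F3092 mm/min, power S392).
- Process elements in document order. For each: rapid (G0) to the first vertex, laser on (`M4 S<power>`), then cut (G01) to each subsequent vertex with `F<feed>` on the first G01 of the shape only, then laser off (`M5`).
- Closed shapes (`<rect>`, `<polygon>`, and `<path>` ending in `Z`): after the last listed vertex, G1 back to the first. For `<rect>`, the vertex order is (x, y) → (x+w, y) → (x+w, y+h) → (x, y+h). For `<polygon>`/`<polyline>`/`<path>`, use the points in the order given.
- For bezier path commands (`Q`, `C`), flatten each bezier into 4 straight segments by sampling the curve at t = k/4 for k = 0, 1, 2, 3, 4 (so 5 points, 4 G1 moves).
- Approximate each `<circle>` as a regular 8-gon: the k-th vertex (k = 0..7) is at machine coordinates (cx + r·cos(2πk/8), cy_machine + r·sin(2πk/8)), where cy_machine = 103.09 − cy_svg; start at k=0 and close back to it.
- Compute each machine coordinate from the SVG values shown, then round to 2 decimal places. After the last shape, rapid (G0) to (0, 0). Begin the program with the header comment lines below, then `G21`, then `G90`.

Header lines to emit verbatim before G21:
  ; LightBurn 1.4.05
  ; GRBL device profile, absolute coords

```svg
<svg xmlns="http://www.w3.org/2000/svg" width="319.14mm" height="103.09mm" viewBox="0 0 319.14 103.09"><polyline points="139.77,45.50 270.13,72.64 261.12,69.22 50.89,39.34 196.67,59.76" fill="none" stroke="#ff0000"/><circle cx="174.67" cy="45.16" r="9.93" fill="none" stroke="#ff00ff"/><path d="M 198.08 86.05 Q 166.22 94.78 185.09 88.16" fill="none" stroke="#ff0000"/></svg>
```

; LightBurn 1.4.05
; GRBL device profile, absolute coords
G21
G90
G0 X139.77 Y57.59
M4 S358
G01 X270.13 Y30.45 F1892
G01 X261.12 Y33.87
G01 X50.89 Y63.75
G01 X196.67 Y43.33
M5
G0 X184.60 Y57.93
M4 S392
G01 X181.69 Y64.95 F3092
G01 X174.67 Y67.86
G01 X167.65 Y64.95
G01 X164.74 Y57.93
G01 X167.65 Y50.91
G01 X174.67 Y48.00
G01 X181.69 Y50.91
G01 X184.60 Y57.93
M5
G0 X198.08 Y17.04
M4 S358
G01 X185.32 Y13.63 F1892
G01 X178.90 Y12.15
G01 X178.83 Y12.58
G01 X185.09 Y14.93
M5
G0 X0.00 Y0.00

viewBox `0 0 319.14 103.09` with mm width/height → 1 unit = 1 mm. Flip: y_m = 103.09 − y_svg.

**Shape 1** — `<polyline>` open polyline, stroke `#ff0000` → score (S358, F1892). Machine vertices: (139.77,57.59) → (270.13,30.45) → (261.12,33.87) → (50.89,63.75) → (196.67,43.33). Open path.

**Shape 2** — `<circle>` circle, stroke `#ff00ff` → engrave (S392, F3092). Machine vertices: (184.60,57.93) → (181.69,64.95) → (174.67,67.86) → (167.65,64.95) → (164.74,57.93) → (167.65,50.91) → (174.67,48.00) → (181.69,50.91) → (184.60,57.93). Closed: final G1 returns to the first vertex.

**Shape 3** — `<path>` quadratic bezier, stroke `#ff0000` → score (S358, F1892). Control points (SVG): P0=(198.08,86.05), P1=(166.22,94.78), P2=(185.09,88.16); sampled at t=k/4. Machine vertices: (198.08,17.04) → (185.32,13.63) → (178.90,12.15) → (178.83,12.58) → (185.09,14.93). Open path.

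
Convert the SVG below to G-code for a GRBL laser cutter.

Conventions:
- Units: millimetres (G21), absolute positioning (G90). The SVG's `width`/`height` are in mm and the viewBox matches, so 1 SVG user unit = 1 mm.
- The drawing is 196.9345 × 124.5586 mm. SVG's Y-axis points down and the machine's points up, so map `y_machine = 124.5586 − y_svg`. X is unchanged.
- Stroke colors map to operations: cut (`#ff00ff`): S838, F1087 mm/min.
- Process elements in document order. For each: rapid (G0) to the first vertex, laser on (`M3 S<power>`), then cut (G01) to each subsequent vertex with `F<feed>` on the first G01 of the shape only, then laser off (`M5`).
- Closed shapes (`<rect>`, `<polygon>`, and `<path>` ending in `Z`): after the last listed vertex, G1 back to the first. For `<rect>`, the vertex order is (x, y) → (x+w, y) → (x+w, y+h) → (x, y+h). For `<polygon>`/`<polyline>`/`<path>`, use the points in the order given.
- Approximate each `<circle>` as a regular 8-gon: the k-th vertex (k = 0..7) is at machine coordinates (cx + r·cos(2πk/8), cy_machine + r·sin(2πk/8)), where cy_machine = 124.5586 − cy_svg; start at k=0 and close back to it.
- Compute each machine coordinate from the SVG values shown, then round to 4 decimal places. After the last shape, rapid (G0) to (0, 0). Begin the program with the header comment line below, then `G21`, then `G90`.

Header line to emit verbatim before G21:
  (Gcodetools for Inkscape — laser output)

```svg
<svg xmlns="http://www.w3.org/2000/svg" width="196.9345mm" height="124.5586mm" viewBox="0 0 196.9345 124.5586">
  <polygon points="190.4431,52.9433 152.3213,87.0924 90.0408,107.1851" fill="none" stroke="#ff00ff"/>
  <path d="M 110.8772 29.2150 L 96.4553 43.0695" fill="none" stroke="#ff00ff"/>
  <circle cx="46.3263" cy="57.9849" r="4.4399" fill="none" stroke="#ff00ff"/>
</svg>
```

(Gcodetools for Inkscape — laser output)
G21
G90
G0 X190.4431 Y71.6153
M3 S838
G01 X152.3213 Y37.4662 F1087
G01 X90.0408 Y17.3735
G01 X190.4431 Y71.6153
M5
G0 X110.8772 Y95.3436
M3 S838
G01 X96.4553 Y81.4891 F1087
M5
G0 X50.7662 Y66.5737
M3 S838
G01 X49.4658 Y69.7132 F1087
G01 X46.3263 Y71.0136
G01 X43.1868 Y69.7132
G01 X41.8864 Y66.5737
G01 X43.1868 Y63.4342
G01 X46.3263 Y62.1338
G01 X49.4658 Y63.4342
G01 X50.7662 Y66.5737
M5
G0 X0.0000 Y0.0000

Since the viewBox matches the mm dimensions, user units are millimetres directly. The only transform is the Y-flip y_m = 124.5586 − y_svg.

Shape 1 is a closed polygon drawn with `<polygon>`. Its stroke #ff00ff means cut at S838, F1087. After flipping Y the toolpath is (190.4431,71.6153) → (152.3213,37.4662) → (90.0408,17.3735) → (190.4431,71.6153), returning to the start.

Shape 2 is a line segment drawn with `<path>`. Its stroke #ff00ff means cut at S838, F1087. After flipping Y the toolpath is (110.8772,95.3436) → (96.4553,81.4891).

Shape 3 is a circle drawn with `<circle>`. Its stroke #ff00ff means cut at S838, F1087. After flipping Y the toolpath is (50.7662,66.5737) → (49.4658,69.7132) → (46.3263,71.0136) → (43.1868,69.7132) → (41.8864,66.5737) → (43.1868,63.4342) → (46.3263,62.1338) → (49.4658,63.4342) → (50.7662,66.5737), returning to the start.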